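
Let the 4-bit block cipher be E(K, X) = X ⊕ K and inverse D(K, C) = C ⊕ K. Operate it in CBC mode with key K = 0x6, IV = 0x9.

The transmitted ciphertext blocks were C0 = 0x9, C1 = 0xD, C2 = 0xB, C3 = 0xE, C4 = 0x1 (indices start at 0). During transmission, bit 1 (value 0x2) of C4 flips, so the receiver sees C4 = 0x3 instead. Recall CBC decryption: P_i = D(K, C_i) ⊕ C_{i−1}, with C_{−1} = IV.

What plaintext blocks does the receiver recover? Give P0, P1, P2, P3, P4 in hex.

P0 = 0x6, P1 = 0x2, P2 = 0x0, P3 = 0x3, P4 = 0xB

Only C4 changed, to 0x3. In CBC, a change in C_i garbles P_i and flips the same bit in P_{i+1}. Decrypting the received ciphertext:
P0: D(K, 0x9) = 0xF; 0xF ⊕ 0x9 = 0x6.
P1: D(K, 0xD) = 0xB; 0xB ⊕ 0x9 = 0x2.
P2: D(K, 0xB) = 0xD; 0xD ⊕ 0xD = 0x0.
P3: D(K, 0xE) = 0x8; 0x8 ⊕ 0xB = 0x3.
P4: D(K, 0x3) = 0x5; 0x5 ⊕ 0xE = 0xB.
Blocks that differ from the original plaintext: P4.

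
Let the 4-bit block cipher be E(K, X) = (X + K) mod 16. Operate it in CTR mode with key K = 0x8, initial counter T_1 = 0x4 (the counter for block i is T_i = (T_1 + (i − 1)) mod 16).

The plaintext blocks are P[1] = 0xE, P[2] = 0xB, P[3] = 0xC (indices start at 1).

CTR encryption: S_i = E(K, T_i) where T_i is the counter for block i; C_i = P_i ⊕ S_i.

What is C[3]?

C[3] = 0x2

C[1]: T = 0x4, S = E(K, T) = 0xC; 0xE ⊕ 0xC = 0x2.
C[2]: T = 0x5, S = E(K, T) = 0xD; 0xB ⊕ 0xD = 0x6.
C[3]: T = 0x6, S = E(K, T) = 0xE; 0xC ⊕ 0xE = 0x2.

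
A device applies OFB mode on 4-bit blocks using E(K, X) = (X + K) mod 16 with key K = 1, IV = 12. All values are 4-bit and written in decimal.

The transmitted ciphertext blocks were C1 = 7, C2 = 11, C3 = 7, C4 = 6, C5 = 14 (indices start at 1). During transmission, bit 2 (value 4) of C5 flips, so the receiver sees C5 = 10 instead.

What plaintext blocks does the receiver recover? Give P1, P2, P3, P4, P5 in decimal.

P1 = 10, P2 = 5, P3 = 8, P4 = 6, P5 = 11

OFB decryption: S_i = E(K, S_{i−1}) with S_{0} = IV; P_i = C_i ⊕ S_i.
Only C5 changed, to 10. In OFB, a change in C_i flips the same bit in P_i only; the keystream is unaffected. Decrypting the received ciphertext:
P1: S = E(K, 12) = 13; 7 ⊕ 13 = 10.
P2: S = E(K, 13) = 14; 11 ⊕ 14 = 5.
P3: S = E(K, 14) = 15; 7 ⊕ 15 = 8.
P4: S = E(K, 15) = 0; 6 ⊕ 0 = 6.
P5: S = E(K, 0) = 1; 10 ⊕ 1 = 11.
Blocks that differ from the original plaintext: P5.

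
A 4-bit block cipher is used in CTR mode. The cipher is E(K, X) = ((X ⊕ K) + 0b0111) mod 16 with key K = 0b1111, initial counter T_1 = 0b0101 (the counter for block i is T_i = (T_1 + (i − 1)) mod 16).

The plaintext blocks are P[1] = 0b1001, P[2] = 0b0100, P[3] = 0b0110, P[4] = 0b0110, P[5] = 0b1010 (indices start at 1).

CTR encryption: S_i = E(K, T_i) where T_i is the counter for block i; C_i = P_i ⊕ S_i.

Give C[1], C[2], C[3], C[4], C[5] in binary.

C[1] = 0b1000, C[2] = 0b0100, C[3] = 0b1001, C[4] = 0b1000, C[5] = 0b0111

C[1]: T = 0b0101, S = E(K, T) = 0b0001; 0b1001 ⊕ 0b0001 = 0b1000.
C[2]: T = 0b0110, S = E(K, T) = 0b0000; 0b0100 ⊕ 0b0000 = 0b0100.
C[3]: T = 0b0111, S = E(K, T) = 0b1111; 0b0110 ⊕ 0b1111 = 0b1001.
C[4]: T = 0b1000, S = E(K, T) = 0b1110; 0b0110 ⊕ 0b1110 = 0b1000.
C[5]: T = 0b1001, S = E(K, T) = 0b1101; 0b1010 ⊕ 0b1101 = 0b0111.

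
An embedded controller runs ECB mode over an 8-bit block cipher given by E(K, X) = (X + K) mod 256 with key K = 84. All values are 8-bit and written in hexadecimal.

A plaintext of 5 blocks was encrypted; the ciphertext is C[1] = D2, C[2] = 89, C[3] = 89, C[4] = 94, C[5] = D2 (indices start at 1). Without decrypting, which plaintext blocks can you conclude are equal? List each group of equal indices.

P[1] = P[5]; P[2] = P[3]

ECB encrypts each block independently with the same key, so equal ciphertext blocks imply equal plaintext blocks.
C[1] = C[5] = D2, so P[1] = P[5].
C[2] = C[3] = 89, so P[2] = P[3].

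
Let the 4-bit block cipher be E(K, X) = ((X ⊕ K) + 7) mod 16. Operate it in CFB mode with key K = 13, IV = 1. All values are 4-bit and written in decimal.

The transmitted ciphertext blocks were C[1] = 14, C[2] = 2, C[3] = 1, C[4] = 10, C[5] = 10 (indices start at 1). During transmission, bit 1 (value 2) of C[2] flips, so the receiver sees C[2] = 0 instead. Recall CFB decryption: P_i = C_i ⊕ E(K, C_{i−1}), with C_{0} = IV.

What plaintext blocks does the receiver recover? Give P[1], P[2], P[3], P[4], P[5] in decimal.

P[1] = 13, P[2] = 10, P[3] = 5, P[4] = 9, P[5] = 4

Only C[2] changed, to 0. In CFB, a change in C_i flips the same bit in P_i and garbles P_{i+1}. Decrypting the received ciphertext:
P[1]: E(K, 1) = 3; 14 ⊕ 3 = 13.
P[2]: E(K, 14) = 10; 0 ⊕ 10 = 10.
P[3]: E(K, 0) = 4; 1 ⊕ 4 = 5.
P[4]: E(K, 1) = 3; 10 ⊕ 3 = 9.
P[5]: E(K, 10) = 14; 10 ⊕ 14 = 4.
Blocks that differ from the original plaintext: P[2], P[3].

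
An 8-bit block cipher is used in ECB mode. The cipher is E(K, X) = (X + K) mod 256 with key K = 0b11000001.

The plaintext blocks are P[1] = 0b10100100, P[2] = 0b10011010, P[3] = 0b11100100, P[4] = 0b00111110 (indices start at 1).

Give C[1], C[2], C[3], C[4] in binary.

C[1] = 0b01100101, C[2] = 0b01011011, C[3] = 0b10100101, C[4] = 0b11111111

ECB encryption: C_i = E(K, P_i).
C[1]: E(K, 0b10100100) = 0b01100101.
C[2]: E(K, 0b10011010) = 0b01011011.
C[3]: E(K, 0b11100100) = 0b10100101.
C[4]: E(K, 0b00111110) = 0b11111111.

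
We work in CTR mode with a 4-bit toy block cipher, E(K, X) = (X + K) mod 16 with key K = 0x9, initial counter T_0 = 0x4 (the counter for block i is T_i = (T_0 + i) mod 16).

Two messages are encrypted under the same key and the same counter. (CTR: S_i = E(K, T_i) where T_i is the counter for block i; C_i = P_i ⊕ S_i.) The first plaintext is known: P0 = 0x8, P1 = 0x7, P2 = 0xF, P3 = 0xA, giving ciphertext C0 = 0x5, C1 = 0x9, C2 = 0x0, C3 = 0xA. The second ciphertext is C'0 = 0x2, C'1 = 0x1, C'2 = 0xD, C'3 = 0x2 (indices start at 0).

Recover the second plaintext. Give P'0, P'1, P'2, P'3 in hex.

In CTR with a reused counter, both messages share the same keystream S_i, so C_i ⊕ C'_i = P_i ⊕ P'_i and thus P'_i = P_i ⊕ C_i ⊕ C'_i.
P'0: 0x8 ⊕ 0x5 ⊕ 0x2 = 0xF.
P'1: 0x7 ⊕ 0x9 ⊕ 0x1 = 0xF.
P'2: 0xF ⊕ 0x0 ⊕ 0xD = 0x2.
P'3: 0xA ⊕ 0xA ⊕ 0x2 = 0x2.

P'0 = 0xF, P'1 = 0xF, P'2 = 0x2, P'3 = 0x2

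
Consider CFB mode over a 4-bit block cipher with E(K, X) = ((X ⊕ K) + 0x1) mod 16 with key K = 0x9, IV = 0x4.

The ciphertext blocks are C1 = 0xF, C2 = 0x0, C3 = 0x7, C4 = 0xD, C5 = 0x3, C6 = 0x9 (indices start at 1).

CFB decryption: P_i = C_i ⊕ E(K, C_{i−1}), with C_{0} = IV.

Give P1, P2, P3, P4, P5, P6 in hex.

P1: E(K, 0x4) = 0xE; 0xF ⊕ 0xE = 0x1.
P2: E(K, 0xF) = 0x7; 0x0 ⊕ 0x7 = 0x7.
P3: E(K, 0x0) = 0xA; 0x7 ⊕ 0xA = 0xD.
P4: E(K, 0x7) = 0xF; 0xD ⊕ 0xF = 0x2.
P5: E(K, 0xD) = 0x5; 0x3 ⊕ 0x5 = 0x6.
P6: E(K, 0x3) = 0xB; 0x9 ⊕ 0xB = 0x2.

P1 = 0x1, P2 = 0x7, P3 = 0xD, P4 = 0x2, P5 = 0x6, P6 = 0x2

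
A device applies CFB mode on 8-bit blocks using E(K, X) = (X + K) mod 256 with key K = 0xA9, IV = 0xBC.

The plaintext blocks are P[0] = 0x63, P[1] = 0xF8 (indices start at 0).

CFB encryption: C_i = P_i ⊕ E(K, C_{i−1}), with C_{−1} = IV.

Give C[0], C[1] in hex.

C[0]: E(K, 0xBC) = 0x65; 0x63 ⊕ 0x65 = 0x06.
C[1]: E(K, 0x06) = 0xAF; 0xF8 ⊕ 0xAF = 0x57.

C[0] = 0x06, C[1] = 0x57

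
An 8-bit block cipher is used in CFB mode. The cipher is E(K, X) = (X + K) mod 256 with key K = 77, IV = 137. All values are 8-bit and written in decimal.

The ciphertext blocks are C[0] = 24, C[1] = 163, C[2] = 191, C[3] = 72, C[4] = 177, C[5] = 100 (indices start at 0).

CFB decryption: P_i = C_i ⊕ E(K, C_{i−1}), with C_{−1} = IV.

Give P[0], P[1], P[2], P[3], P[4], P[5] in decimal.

P[0] = 206, P[1] = 198, P[2] = 79, P[3] = 68, P[4] = 36, P[5] = 154

P[0]: E(K, 137) = 214; 24 ⊕ 214 = 206.
P[1]: E(K, 24) = 101; 163 ⊕ 101 = 198.
P[2]: E(K, 163) = 240; 191 ⊕ 240 = 79.
P[3]: E(K, 191) = 12; 72 ⊕ 12 = 68.
P[4]: E(K, 72) = 149; 177 ⊕ 149 = 36.
P[5]: E(K, 177) = 254; 100 ⊕ 254 = 154.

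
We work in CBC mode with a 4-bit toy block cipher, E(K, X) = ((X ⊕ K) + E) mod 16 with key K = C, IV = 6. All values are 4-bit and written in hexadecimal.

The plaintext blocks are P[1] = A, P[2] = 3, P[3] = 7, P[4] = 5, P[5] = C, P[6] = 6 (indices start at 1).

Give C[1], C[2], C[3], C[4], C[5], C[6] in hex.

C[1] = E, C[2] = F, C[3] = 2, C[4] = 9, C[5] = 7, C[6] = B

CBC encryption: C_i = E(K, P_i ⊕ C_{i−1}), with C_{0} = IV.
C[1]: P[1] ⊕ 6 = C; E(K, C) = E.
C[2]: P[2] ⊕ E = D; E(K, D) = F.
C[3]: P[3] ⊕ F = 8; E(K, 8) = 2.
C[4]: P[4] ⊕ 2 = 7; E(K, 7) = 9.
C[5]: P[5] ⊕ 9 = 5; E(K, 5) = 7.
C[6]: P[6] ⊕ 7 = 1; E(K, 1) = B.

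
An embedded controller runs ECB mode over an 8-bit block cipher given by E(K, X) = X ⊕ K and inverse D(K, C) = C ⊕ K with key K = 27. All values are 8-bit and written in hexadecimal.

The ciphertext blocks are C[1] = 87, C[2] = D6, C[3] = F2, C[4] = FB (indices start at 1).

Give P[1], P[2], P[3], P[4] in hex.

P[1] = A0, P[2] = F1, P[3] = D5, P[4] = DC

ECB decryption: P_i = D(K, C_i).
P[1]: D(K, 87) = A0.
P[2]: D(K, D6) = F1.
P[3]: D(K, F2) = D5.
P[4]: D(K, FB) = DC.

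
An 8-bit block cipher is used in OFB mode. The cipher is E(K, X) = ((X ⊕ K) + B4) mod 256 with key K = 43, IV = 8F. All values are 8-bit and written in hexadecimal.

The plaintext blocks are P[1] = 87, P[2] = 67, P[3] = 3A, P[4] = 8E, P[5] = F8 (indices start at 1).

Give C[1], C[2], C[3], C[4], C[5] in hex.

C[1] = 07, C[2] = 10, C[3] = D2, C[4] = D1, C[5] = 28

OFB encryption: S_i = E(K, S_{i−1}) with S_{0} = IV; C_i = P_i ⊕ S_i.
C[1]: S = E(K, 8F) = 80; 87 ⊕ 80 = 07.
C[2]: S = E(K, 80) = 77; 67 ⊕ 77 = 10.
C[3]: S = E(K, 77) = E8; 3A ⊕ E8 = D2.
C[4]: S = E(K, E8) = 5F; 8E ⊕ 5F = D1.
C[5]: S = E(K, 5F) = D0; F8 ⊕ D0 = 28.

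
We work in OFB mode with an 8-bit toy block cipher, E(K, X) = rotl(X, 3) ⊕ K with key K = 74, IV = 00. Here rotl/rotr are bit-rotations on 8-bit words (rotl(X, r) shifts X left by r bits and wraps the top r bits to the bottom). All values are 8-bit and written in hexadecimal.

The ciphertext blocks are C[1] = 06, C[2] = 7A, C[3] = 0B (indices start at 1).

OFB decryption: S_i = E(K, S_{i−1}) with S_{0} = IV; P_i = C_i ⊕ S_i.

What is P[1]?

P[1]: S = E(K, 00) = 74; 06 ⊕ 74 = 72.

P[1] = 72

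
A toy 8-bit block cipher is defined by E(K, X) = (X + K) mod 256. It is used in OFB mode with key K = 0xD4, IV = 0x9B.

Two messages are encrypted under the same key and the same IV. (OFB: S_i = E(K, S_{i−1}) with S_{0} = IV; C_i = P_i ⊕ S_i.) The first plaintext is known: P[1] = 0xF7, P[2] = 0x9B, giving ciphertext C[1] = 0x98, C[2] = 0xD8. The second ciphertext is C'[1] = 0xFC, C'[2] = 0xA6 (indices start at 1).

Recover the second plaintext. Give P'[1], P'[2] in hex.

In OFB with a reused IV, both messages share the same keystream S_i, so C_i ⊕ C'_i = P_i ⊕ P'_i and thus P'_i = P_i ⊕ C_i ⊕ C'_i.
P'[1]: 0xF7 ⊕ 0x98 ⊕ 0xFC = 0x93.
P'[2]: 0x9B ⊕ 0xD8 ⊕ 0xA6 = 0xE5.

P'[1] = 0x93, P'[2] = 0xE5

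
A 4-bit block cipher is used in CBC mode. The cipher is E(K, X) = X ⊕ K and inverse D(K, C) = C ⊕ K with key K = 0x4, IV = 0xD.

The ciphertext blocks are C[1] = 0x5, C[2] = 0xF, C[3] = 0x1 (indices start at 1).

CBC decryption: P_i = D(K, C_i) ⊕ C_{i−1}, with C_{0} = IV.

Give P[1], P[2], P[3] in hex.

P[1] = 0xC, P[2] = 0xE, P[3] = 0xA

P[1]: D(K, 0x5) = 0x1; 0x1 ⊕ 0xD = 0xC.
P[2]: D(K, 0xF) = 0xB; 0xB ⊕ 0x5 = 0xE.
P[3]: D(K, 0x1) = 0x5; 0x5 ⊕ 0xF = 0xA.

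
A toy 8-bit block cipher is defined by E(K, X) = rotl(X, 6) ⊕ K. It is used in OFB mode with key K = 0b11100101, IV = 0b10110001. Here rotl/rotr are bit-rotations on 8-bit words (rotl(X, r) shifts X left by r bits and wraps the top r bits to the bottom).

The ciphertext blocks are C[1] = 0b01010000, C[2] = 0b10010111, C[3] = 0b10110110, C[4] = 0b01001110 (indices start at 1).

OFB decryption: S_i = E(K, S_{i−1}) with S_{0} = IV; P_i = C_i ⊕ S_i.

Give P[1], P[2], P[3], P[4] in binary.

P[1]: S = E(K, 0b10110001) = 0b10001001; 0b01010000 ⊕ 0b10001001 = 0b11011001.
P[2]: S = E(K, 0b10001001) = 0b10000111; 0b10010111 ⊕ 0b10000111 = 0b00010000.
P[3]: S = E(K, 0b10000111) = 0b00000100; 0b10110110 ⊕ 0b00000100 = 0b10110010.
P[4]: S = E(K, 0b00000100) = 0b11100100; 0b01001110 ⊕ 0b11100100 = 0b10101010.

P[1] = 0b11011001, P[2] = 0b00010000, P[3] = 0b10110010, P[4] = 0b10101010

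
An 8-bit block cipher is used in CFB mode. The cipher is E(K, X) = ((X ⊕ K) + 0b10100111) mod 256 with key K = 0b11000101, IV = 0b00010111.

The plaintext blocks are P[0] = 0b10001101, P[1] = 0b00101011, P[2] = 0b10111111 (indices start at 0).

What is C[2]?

CFB encryption: C_i = P_i ⊕ E(K, C_{i−1}), with C_{−1} = IV.
C[0]: E(K, 0b00010111) = 0b01111001; 0b10001101 ⊕ 0b01111001 = 0b11110100.
C[1]: E(K, 0b11110100) = 0b11011000; 0b00101011 ⊕ 0b11011000 = 0b11110011.
C[2]: E(K, 0b11110011) = 0b11011101; 0b10111111 ⊕ 0b11011101 = 0b01100010.

C[2] = 0b01100010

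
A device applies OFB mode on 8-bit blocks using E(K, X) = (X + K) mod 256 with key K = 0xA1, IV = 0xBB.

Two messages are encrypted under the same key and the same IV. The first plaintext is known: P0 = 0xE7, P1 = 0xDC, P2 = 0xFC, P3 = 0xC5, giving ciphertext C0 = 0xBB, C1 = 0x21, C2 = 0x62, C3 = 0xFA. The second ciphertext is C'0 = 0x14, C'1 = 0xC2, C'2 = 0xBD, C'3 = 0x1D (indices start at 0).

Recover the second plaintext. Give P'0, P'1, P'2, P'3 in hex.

In OFB with a reused IV, both messages share the same keystream S_i, so C_i ⊕ C'_i = P_i ⊕ P'_i and thus P'_i = P_i ⊕ C_i ⊕ C'_i.
P'0: 0xE7 ⊕ 0xBB ⊕ 0x14 = 0x48.
P'1: 0xDC ⊕ 0x21 ⊕ 0xC2 = 0x3F.
P'2: 0xFC ⊕ 0x62 ⊕ 0xBD = 0x23.
P'3: 0xC5 ⊕ 0xFA ⊕ 0x1D = 0x22.

P'0 = 0x48, P'1 = 0x3F, P'2 = 0x23, P'3 = 0x22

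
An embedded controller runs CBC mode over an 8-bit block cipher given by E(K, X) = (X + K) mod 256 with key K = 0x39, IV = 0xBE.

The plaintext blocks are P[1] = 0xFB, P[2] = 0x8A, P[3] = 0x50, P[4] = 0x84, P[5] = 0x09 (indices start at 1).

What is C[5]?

CBC encryption: C_i = E(K, P_i ⊕ C_{i−1}), with C_{0} = IV.
C[1]: P[1] ⊕ 0xBE = 0x45; E(K, 0x45) = 0x7E.
C[2]: P[2] ⊕ 0x7E = 0xF4; E(K, 0xF4) = 0x2D.
C[3]: P[3] ⊕ 0x2D = 0x7D; E(K, 0x7D) = 0xB6.
C[4]: P[4] ⊕ 0xB6 = 0x32; E(K, 0x32) = 0x6B.
C[5]: P[5] ⊕ 0x6B = 0x62; E(K, 0x62) = 0x9B.

C[5] = 0x9B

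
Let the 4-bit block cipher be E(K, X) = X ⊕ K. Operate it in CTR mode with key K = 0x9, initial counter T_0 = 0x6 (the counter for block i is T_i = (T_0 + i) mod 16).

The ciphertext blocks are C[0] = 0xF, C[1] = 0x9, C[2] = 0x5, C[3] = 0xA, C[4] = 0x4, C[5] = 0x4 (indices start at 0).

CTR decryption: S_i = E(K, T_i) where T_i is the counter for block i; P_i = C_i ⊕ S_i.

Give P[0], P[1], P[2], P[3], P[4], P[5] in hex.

P[0] = 0x0, P[1] = 0x7, P[2] = 0x4, P[3] = 0xA, P[4] = 0x7, P[5] = 0x6

P[0]: T = 0x6, S = E(K, T) = 0xF; 0xF ⊕ 0xF = 0x0.
P[1]: T = 0x7, S = E(K, T) = 0xE; 0x9 ⊕ 0xE = 0x7.
P[2]: T = 0x8, S = E(K, T) = 0x1; 0x5 ⊕ 0x1 = 0x4.
P[3]: T = 0x9, S = E(K, T) = 0x0; 0xA ⊕ 0x0 = 0xA.
P[4]: T = 0xA, S = E(K, T) = 0x3; 0x4 ⊕ 0x3 = 0x7.
P[5]: T = 0xB, S = E(K, T) = 0x2; 0x4 ⊕ 0x2 = 0x6.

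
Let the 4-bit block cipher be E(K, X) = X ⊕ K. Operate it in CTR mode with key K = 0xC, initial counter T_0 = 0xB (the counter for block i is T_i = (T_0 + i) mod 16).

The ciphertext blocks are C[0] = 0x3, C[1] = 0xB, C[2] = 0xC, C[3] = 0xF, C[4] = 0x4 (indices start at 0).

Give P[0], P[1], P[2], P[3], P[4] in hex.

P[0] = 0x4, P[1] = 0xB, P[2] = 0xD, P[3] = 0xD, P[4] = 0x7

CTR decryption: S_i = E(K, T_i) where T_i is the counter for block i; P_i = C_i ⊕ S_i.
P[0]: T = 0xB, S = E(K, T) = 0x7; 0x3 ⊕ 0x7 = 0x4.
P[1]: T = 0xC, S = E(K, T) = 0x0; 0xB ⊕ 0x0 = 0xB.
P[2]: T = 0xD, S = E(K, T) = 0x1; 0xC ⊕ 0x1 = 0xD.
P[3]: T = 0xE, S = E(K, T) = 0x2; 0xF ⊕ 0x2 = 0xD.
P[4]: T = 0xF, S = E(K, T) = 0x3; 0x4 ⊕ 0x3 = 0x7.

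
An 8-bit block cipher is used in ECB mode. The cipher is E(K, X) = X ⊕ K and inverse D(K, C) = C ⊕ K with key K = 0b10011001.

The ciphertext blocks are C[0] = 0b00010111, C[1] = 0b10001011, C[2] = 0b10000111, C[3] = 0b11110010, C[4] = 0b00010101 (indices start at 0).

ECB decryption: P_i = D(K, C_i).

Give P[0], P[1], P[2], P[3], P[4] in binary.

P[0] = 0b10001110, P[1] = 0b00010010, P[2] = 0b00011110, P[3] = 0b01101011, P[4] = 0b10001100

P[0]: D(K, 0b00010111) = 0b10001110.
P[1]: D(K, 0b10001011) = 0b00010010.
P[2]: D(K, 0b10000111) = 0b00011110.
P[3]: D(K, 0b11110010) = 0b01101011.
P[4]: D(K, 0b00010101) = 0b10001100.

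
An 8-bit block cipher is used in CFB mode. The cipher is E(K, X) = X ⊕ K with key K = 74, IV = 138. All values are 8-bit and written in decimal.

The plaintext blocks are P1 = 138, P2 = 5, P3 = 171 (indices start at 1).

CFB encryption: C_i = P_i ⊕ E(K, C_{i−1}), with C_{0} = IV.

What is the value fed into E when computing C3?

5

C1: E(K, 138) = 192; 138 ⊕ 192 = 74.
C2: E(K, 74) = 0; 5 ⊕ 0 = 5.
C3: E(K, 5) = 79; 171 ⊕ 79 = 228.
So the input to E for block 3 is 5.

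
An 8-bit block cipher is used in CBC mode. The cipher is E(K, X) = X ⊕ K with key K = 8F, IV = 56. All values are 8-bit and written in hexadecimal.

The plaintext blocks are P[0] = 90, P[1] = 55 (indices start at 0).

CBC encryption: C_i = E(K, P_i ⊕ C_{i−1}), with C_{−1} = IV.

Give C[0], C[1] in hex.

C[0] = 49, C[1] = 93

C[0]: P[0] ⊕ 56 = C6; E(K, C6) = 49.
C[1]: P[1] ⊕ 49 = 1C; E(K, 1C) = 93.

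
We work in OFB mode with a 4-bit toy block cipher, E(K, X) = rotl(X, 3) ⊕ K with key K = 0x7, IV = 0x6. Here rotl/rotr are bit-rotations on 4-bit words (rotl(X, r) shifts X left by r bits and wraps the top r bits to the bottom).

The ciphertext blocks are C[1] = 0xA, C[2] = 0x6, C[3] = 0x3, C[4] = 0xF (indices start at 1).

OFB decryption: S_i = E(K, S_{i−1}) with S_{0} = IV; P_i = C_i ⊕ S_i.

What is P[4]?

P[1]: S = E(K, 0x6) = 0x4; 0xA ⊕ 0x4 = 0xE.
P[2]: S = E(K, 0x4) = 0x5; 0x6 ⊕ 0x5 = 0x3.
P[3]: S = E(K, 0x5) = 0xD; 0x3 ⊕ 0xD = 0xE.
P[4]: S = E(K, 0xD) = 0x9; 0xF ⊕ 0x9 = 0x6.

P[4] = 0x6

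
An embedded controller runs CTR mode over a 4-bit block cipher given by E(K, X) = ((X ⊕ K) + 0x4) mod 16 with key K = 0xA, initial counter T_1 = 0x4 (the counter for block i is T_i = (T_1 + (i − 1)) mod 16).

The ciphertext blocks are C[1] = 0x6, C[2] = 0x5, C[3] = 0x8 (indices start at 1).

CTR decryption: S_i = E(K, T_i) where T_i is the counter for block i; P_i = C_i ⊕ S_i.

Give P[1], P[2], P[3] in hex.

P[1] = 0x4, P[2] = 0x6, P[3] = 0x8

P[1]: T = 0x4, S = E(K, T) = 0x2; 0x6 ⊕ 0x2 = 0x4.
P[2]: T = 0x5, S = E(K, T) = 0x3; 0x5 ⊕ 0x3 = 0x6.
P[3]: T = 0x6, S = E(K, T) = 0x0; 0x8 ⊕ 0x0 = 0x8.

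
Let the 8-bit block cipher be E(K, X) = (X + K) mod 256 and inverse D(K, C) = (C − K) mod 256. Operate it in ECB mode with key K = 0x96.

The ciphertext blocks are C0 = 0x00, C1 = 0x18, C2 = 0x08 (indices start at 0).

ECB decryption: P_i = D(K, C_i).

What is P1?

P1: D(K, 0x18) = 0x82.

P1 = 0x82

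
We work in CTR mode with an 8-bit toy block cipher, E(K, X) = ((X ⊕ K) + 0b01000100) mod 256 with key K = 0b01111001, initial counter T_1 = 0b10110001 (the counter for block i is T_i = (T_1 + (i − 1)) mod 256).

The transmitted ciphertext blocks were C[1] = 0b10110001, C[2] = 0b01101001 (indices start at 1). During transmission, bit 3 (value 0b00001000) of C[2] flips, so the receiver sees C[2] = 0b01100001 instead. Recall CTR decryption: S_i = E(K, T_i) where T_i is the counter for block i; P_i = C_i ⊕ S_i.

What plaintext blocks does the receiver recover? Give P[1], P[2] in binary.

P[1] = 0b10111101, P[2] = 0b01101110

Only C[2] changed, to 0b01100001. In CTR, a change in C_i flips the same bit in P_i only; the keystream is unaffected. Decrypting the received ciphertext:
P[1]: T = 0b10110001, S = E(K, T) = 0b00001100; 0b10110001 ⊕ 0b00001100 = 0b10111101.
P[2]: T = 0b10110010, S = E(K, T) = 0b00001111; 0b01100001 ⊕ 0b00001111 = 0b01101110.
Blocks that differ from the original plaintext: P[2].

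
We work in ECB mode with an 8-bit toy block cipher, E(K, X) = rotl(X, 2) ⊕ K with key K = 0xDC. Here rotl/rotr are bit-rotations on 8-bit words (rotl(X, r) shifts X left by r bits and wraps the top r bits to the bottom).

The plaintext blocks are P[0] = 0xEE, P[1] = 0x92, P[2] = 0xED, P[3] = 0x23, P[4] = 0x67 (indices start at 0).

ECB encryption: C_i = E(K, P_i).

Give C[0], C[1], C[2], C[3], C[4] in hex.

C[0] = 0x67, C[1] = 0x96, C[2] = 0x6B, C[3] = 0x50, C[4] = 0x41

C[0]: E(K, 0xEE) = 0x67.
C[1]: E(K, 0x92) = 0x96.
C[2]: E(K, 0xED) = 0x6B.
C[3]: E(K, 0x23) = 0x50.
C[4]: E(K, 0x67) = 0x41.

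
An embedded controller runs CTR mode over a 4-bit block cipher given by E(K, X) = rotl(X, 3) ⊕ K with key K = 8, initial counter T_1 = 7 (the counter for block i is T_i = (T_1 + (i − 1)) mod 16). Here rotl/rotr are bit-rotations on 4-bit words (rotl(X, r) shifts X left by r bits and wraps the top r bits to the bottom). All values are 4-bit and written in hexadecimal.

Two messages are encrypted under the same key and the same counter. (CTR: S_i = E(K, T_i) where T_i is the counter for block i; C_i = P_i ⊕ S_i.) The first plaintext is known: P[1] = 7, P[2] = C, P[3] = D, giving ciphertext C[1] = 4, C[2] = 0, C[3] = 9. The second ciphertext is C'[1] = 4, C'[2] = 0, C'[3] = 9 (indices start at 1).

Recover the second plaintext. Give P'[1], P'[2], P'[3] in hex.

In CTR with a reused counter, both messages share the same keystream S_i, so C_i ⊕ C'_i = P_i ⊕ P'_i and thus P'_i = P_i ⊕ C_i ⊕ C'_i.
P'[1]: 7 ⊕ 4 ⊕ 4 = 7.
P'[2]: C ⊕ 0 ⊕ 0 = C.
P'[3]: D ⊕ 9 ⊕ 9 = D.

P'[1] = 7, P'[2] = C, P'[3] = D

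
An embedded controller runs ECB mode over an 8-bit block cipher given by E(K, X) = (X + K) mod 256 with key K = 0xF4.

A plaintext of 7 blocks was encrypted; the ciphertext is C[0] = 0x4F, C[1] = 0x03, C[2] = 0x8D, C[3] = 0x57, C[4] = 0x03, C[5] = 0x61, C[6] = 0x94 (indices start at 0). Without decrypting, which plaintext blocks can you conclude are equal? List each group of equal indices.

ECB encrypts each block independently with the same key, so equal ciphertext blocks imply equal plaintext blocks.
C[1] = C[4] = 0x03, so P[1] = P[4].

P[1] = P[4]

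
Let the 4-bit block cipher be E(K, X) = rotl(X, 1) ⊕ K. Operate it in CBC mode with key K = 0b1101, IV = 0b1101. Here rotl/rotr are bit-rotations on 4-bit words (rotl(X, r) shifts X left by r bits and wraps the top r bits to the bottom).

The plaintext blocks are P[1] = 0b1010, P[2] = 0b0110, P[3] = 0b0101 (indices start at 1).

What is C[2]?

C[2] = 0b0111

CBC encryption: C_i = E(K, P_i ⊕ C_{i−1}), with C_{0} = IV.
C[1]: P[1] ⊕ 0b1101 = 0b0111; E(K, 0b0111) = 0b0011.
C[2]: P[2] ⊕ 0b0011 = 0b0101; E(K, 0b0101) = 0b0111.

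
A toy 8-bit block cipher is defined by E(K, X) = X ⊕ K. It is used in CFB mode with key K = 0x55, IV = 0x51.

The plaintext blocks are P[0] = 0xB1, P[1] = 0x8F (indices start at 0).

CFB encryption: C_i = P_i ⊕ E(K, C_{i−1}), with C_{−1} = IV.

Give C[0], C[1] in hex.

C[0]: E(K, 0x51) = 0x04; 0xB1 ⊕ 0x04 = 0xB5.
C[1]: E(K, 0xB5) = 0xE0; 0x8F ⊕ 0xE0 = 0x6F.

C[0] = 0xB5, C[1] = 0x6F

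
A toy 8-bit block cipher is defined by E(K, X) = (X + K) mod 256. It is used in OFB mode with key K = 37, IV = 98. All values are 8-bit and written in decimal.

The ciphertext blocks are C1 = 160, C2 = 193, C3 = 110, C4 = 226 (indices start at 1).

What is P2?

P2 = 109

OFB decryption: S_i = E(K, S_{i−1}) with S_{0} = IV; P_i = C_i ⊕ S_i.
P1: S = E(K, 98) = 135; 160 ⊕ 135 = 39.
P2: S = E(K, 135) = 172; 193 ⊕ 172 = 109.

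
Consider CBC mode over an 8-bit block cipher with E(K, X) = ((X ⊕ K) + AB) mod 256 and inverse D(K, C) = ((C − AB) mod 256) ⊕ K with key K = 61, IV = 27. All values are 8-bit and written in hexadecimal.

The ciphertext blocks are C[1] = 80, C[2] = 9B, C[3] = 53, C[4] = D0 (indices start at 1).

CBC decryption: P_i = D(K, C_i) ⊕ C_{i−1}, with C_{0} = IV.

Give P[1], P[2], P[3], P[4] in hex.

P[1] = 93, P[2] = 11, P[3] = 52, P[4] = 17

P[1]: D(K, 80) = B4; B4 ⊕ 27 = 93.
P[2]: D(K, 9B) = 91; 91 ⊕ 80 = 11.
P[3]: D(K, 53) = C9; C9 ⊕ 9B = 52.
P[4]: D(K, D0) = 44; 44 ⊕ 53 = 17.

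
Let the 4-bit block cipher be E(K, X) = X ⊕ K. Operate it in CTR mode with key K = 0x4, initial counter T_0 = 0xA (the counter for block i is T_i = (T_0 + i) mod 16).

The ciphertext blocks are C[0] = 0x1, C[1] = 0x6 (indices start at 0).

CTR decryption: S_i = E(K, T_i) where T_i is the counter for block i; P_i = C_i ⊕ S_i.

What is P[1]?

P[1] = 0x9

P[1]: T = 0xB, S = E(K, T) = 0xF; 0x6 ⊕ 0xF = 0x9.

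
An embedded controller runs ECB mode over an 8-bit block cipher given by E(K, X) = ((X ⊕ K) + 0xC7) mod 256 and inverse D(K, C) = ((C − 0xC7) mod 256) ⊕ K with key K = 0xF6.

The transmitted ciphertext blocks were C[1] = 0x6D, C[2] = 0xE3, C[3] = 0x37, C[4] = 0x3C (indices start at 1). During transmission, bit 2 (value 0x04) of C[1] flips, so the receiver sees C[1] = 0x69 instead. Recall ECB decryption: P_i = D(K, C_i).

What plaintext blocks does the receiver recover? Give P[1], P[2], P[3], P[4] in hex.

P[1] = 0x54, P[2] = 0xEA, P[3] = 0x86, P[4] = 0x83

Only C[1] changed, to 0x69. In ECB, a change in C_i affects only P_i. Decrypting the received ciphertext:
P[1]: D(K, 0x69) = 0x54.
P[2]: D(K, 0xE3) = 0xEA.
P[3]: D(K, 0x37) = 0x86.
P[4]: D(K, 0x3C) = 0x83.
Blocks that differ from the original plaintext: P[1].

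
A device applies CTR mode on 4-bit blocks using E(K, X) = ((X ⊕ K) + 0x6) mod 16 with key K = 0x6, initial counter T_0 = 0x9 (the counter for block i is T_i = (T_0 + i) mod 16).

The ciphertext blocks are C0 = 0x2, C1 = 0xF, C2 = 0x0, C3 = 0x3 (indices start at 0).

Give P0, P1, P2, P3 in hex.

P0 = 0x7, P1 = 0xD, P2 = 0x3, P3 = 0x3

CTR decryption: S_i = E(K, T_i) where T_i is the counter for block i; P_i = C_i ⊕ S_i.
P0: T = 0x9, S = E(K, T) = 0x5; 0x2 ⊕ 0x5 = 0x7.
P1: T = 0xA, S = E(K, T) = 0x2; 0xF ⊕ 0x2 = 0xD.
P2: T = 0xB, S = E(K, T) = 0x3; 0x0 ⊕ 0x3 = 0x3.
P3: T = 0xC, S = E(K, T) = 0x0; 0x3 ⊕ 0x0 = 0x3.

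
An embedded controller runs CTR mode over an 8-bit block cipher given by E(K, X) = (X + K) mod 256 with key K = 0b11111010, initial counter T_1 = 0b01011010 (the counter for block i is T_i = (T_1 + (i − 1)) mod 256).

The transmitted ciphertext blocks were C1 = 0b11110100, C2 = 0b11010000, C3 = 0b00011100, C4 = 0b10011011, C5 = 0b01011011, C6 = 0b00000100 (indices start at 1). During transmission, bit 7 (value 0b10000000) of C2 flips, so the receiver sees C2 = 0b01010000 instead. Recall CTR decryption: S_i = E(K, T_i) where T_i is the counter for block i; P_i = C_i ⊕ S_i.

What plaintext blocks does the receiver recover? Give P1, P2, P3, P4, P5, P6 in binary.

Only C2 changed, to 0b01010000. In CTR, a change in C_i flips the same bit in P_i only; the keystream is unaffected. Decrypting the received ciphertext:
P1: T = 0b01011010, S = E(K, T) = 0b01010100; 0b11110100 ⊕ 0b01010100 = 0b10100000.
P2: T = 0b01011011, S = E(K, T) = 0b01010101; 0b01010000 ⊕ 0b01010101 = 0b00000101.
P3: T = 0b01011100, S = E(K, T) = 0b01010110; 0b00011100 ⊕ 0b01010110 = 0b01001010.
P4: T = 0b01011101, S = E(K, T) = 0b01010111; 0b10011011 ⊕ 0b01010111 = 0b11001100.
P5: T = 0b01011110, S = E(K, T) = 0b01011000; 0b01011011 ⊕ 0b01011000 = 0b00000011.
P6: T = 0b01011111, S = E(K, T) = 0b01011001; 0b00000100 ⊕ 0b01011001 = 0b01011101.
Blocks that differ from the original plaintext: P2.

P1 = 0b10100000, P2 = 0b00000101, P3 = 0b01001010, P4 = 0b11001100, P5 = 0b00000011, P6 = 0b01011101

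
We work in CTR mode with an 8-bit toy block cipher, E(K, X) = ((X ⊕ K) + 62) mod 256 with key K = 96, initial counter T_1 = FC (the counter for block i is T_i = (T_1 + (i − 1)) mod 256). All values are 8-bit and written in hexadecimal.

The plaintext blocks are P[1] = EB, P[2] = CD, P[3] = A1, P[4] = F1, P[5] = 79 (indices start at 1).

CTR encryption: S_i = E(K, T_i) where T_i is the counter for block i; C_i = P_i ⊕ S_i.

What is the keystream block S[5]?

C[1]: T = FC, S = E(K, T) = CC; EB ⊕ CC = 27.
C[2]: T = FD, S = E(K, T) = CD; CD ⊕ CD = 00.
C[3]: T = FE, S = E(K, T) = CA; A1 ⊕ CA = 6B.
C[4]: T = FF, S = E(K, T) = CB; F1 ⊕ CB = 3A.
C[5]: T = 00, S = E(K, T) = F8; 79 ⊕ F8 = 81.
So S[5] = F8.

F8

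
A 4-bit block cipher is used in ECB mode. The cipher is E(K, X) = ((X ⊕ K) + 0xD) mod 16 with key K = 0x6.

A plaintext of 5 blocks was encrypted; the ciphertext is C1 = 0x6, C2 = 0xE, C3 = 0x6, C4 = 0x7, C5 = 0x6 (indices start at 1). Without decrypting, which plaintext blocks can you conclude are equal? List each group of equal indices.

P1 = P3 = P5

ECB encrypts each block independently with the same key, so equal ciphertext blocks imply equal plaintext blocks.
C1 = C3 = C5 = 0x6, so P1 = P3 = P5.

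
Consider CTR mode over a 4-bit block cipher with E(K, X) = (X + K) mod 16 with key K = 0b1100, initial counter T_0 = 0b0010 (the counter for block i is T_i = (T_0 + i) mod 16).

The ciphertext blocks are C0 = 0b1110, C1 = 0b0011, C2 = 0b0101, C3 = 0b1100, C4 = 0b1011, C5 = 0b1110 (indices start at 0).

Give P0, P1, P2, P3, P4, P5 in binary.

CTR decryption: S_i = E(K, T_i) where T_i is the counter for block i; P_i = C_i ⊕ S_i.
P0: T = 0b0010, S = E(K, T) = 0b1110; 0b1110 ⊕ 0b1110 = 0b0000.
P1: T = 0b0011, S = E(K, T) = 0b1111; 0b0011 ⊕ 0b1111 = 0b1100.
P2: T = 0b0100, S = E(K, T) = 0b0000; 0b0101 ⊕ 0b0000 = 0b0101.
P3: T = 0b0101, S = E(K, T) = 0b0001; 0b1100 ⊕ 0b0001 = 0b1101.
P4: T = 0b0110, S = E(K, T) = 0b0010; 0b1011 ⊕ 0b0010 = 0b1001.
P5: T = 0b0111, S = E(K, T) = 0b0011; 0b1110 ⊕ 0b0011 = 0b1101.

P0 = 0b0000, P1 = 0b1100, P2 = 0b0101, P3 = 0b1101, P4 = 0b1001, P5 = 0b1101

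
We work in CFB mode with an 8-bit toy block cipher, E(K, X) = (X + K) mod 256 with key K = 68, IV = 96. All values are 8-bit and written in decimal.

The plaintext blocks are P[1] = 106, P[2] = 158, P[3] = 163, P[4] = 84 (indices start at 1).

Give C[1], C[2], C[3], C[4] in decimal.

C[1] = 206, C[2] = 140, C[3] = 115, C[4] = 227

CFB encryption: C_i = P_i ⊕ E(K, C_{i−1}), with C_{0} = IV.
C[1]: E(K, 96) = 164; 106 ⊕ 164 = 206.
C[2]: E(K, 206) = 18; 158 ⊕ 18 = 140.
C[3]: E(K, 140) = 208; 163 ⊕ 208 = 115.
C[4]: E(K, 115) = 183; 84 ⊕ 183 = 227.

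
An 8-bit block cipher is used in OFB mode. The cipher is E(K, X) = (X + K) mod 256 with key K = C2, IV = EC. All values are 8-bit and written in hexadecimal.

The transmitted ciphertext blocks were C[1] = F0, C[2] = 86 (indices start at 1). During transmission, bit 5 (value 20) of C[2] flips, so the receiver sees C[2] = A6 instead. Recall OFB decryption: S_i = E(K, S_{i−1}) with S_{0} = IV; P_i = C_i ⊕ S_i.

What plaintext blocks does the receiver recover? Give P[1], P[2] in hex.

Only C[2] changed, to A6. In OFB, a change in C_i flips the same bit in P_i only; the keystream is unaffected. Decrypting the received ciphertext:
P[1]: S = E(K, EC) = AE; F0 ⊕ AE = 5E.
P[2]: S = E(K, AE) = 70; A6 ⊕ 70 = D6.
Blocks that differ from the original plaintext: P[2].

P[1] = 5E, P[2] = D6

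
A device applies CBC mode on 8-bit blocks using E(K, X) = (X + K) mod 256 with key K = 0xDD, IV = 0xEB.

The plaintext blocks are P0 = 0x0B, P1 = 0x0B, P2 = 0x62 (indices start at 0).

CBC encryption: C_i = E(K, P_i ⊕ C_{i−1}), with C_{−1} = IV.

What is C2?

C0: P0 ⊕ 0xEB = 0xE0; E(K, 0xE0) = 0xBD.
C1: P1 ⊕ 0xBD = 0xB6; E(K, 0xB6) = 0x93.
C2: P2 ⊕ 0x93 = 0xF1; E(K, 0xF1) = 0xCE.

C2 = 0xCE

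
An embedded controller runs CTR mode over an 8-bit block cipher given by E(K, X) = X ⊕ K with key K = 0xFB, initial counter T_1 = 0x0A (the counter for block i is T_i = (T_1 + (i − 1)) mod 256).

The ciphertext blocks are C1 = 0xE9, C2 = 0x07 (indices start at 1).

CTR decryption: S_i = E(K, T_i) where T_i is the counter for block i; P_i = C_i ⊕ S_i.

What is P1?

P1: T = 0x0A, S = E(K, T) = 0xF1; 0xE9 ⊕ 0xF1 = 0x18.

P1 = 0x18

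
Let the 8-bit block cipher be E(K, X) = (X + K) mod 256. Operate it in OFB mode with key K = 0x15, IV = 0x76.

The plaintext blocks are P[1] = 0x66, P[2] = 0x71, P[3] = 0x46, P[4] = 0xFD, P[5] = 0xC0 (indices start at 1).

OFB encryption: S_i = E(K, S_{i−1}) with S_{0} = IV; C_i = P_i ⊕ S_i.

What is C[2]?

C[1]: S = E(K, 0x76) = 0x8B; 0x66 ⊕ 0x8B = 0xED.
C[2]: S = E(K, 0x8B) = 0xA0; 0x71 ⊕ 0xA0 = 0xD1.

C[2] = 0xD1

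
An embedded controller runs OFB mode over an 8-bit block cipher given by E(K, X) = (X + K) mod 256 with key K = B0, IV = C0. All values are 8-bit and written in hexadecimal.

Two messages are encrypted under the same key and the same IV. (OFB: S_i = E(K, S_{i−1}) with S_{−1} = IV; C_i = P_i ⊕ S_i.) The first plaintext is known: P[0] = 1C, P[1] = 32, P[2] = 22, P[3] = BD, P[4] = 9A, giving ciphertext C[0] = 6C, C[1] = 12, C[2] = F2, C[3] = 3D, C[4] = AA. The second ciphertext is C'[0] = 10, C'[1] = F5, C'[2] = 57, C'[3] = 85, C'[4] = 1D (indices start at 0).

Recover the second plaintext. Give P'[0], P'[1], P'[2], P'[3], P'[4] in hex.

P'[0] = 60, P'[1] = D5, P'[2] = 87, P'[3] = 05, P'[4] = 2D

In OFB with a reused IV, both messages share the same keystream S_i, so C_i ⊕ C'_i = P_i ⊕ P'_i and thus P'_i = P_i ⊕ C_i ⊕ C'_i.
P'[0]: 1C ⊕ 6C ⊕ 10 = 60.
P'[1]: 32 ⊕ 12 ⊕ F5 = D5.
P'[2]: 22 ⊕ F2 ⊕ 57 = 87.
P'[3]: BD ⊕ 3D ⊕ 85 = 05.
P'[4]: 9A ⊕ AA ⊕ 1D = 2D.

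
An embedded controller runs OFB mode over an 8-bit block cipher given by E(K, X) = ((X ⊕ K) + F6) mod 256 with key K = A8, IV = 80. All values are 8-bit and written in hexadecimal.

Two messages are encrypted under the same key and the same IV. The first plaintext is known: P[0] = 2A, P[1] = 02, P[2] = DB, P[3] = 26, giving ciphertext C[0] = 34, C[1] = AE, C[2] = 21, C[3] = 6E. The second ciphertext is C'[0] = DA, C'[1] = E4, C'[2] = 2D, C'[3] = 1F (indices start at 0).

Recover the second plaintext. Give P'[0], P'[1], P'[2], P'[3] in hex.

P'[0] = C4, P'[1] = 48, P'[2] = D7, P'[3] = 57

In OFB with a reused IV, both messages share the same keystream S_i, so C_i ⊕ C'_i = P_i ⊕ P'_i and thus P'_i = P_i ⊕ C_i ⊕ C'_i.
P'[0]: 2A ⊕ 34 ⊕ DA = C4.
P'[1]: 02 ⊕ AE ⊕ E4 = 48.
P'[2]: DB ⊕ 21 ⊕ 2D = D7.
P'[3]: 26 ⊕ 6E ⊕ 1F = 57.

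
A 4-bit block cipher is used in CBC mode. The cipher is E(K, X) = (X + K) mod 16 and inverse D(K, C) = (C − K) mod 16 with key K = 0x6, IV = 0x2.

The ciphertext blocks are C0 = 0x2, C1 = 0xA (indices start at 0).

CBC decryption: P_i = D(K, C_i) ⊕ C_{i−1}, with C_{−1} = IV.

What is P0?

P0 = 0xE

P0: D(K, 0x2) = 0xC; 0xC ⊕ 0x2 = 0xE.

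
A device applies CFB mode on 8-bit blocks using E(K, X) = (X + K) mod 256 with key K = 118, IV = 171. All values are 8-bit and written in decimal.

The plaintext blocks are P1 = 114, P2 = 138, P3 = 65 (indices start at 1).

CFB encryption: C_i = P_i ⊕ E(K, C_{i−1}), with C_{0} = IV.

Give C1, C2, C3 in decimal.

C1: E(K, 171) = 33; 114 ⊕ 33 = 83.
C2: E(K, 83) = 201; 138 ⊕ 201 = 67.
C3: E(K, 67) = 185; 65 ⊕ 185 = 248.

C1 = 83, C2 = 67, C3 = 248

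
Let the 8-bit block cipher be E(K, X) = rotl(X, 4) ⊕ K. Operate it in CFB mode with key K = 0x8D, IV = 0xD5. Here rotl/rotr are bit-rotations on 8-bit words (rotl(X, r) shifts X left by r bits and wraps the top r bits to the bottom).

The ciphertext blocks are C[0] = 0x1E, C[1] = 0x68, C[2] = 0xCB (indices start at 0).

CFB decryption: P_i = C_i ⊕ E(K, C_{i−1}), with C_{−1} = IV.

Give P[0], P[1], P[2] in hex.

P[0] = 0xCE, P[1] = 0x04, P[2] = 0xC0

P[0]: E(K, 0xD5) = 0xD0; 0x1E ⊕ 0xD0 = 0xCE.
P[1]: E(K, 0x1E) = 0x6C; 0x68 ⊕ 0x6C = 0x04.
P[2]: E(K, 0x68) = 0x0B; 0xCB ⊕ 0x0B = 0xC0.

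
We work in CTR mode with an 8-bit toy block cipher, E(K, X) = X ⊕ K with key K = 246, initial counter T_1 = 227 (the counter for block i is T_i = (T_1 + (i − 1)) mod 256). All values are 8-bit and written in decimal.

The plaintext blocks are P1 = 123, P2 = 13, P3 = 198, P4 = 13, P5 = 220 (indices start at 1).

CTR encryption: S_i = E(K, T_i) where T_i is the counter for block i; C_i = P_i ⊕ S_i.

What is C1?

C1: T = 227, S = E(K, T) = 21; 123 ⊕ 21 = 110.

C1 = 110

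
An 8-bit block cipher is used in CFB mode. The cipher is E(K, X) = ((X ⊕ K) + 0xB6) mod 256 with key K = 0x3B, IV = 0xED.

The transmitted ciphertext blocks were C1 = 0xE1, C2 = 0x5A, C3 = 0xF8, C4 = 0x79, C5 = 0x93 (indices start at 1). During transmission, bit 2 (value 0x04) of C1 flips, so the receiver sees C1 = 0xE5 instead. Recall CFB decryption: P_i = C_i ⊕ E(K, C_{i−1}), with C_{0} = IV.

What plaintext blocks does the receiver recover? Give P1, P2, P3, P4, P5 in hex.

Only C1 changed, to 0xE5. In CFB, a change in C_i flips the same bit in P_i and garbles P_{i+1}. Decrypting the received ciphertext:
P1: E(K, 0xED) = 0x8C; 0xE5 ⊕ 0x8C = 0x69.
P2: E(K, 0xE5) = 0x94; 0x5A ⊕ 0x94 = 0xCE.
P3: E(K, 0x5A) = 0x17; 0xF8 ⊕ 0x17 = 0xEF.
P4: E(K, 0xF8) = 0x79; 0x79 ⊕ 0x79 = 0x00.
P5: E(K, 0x79) = 0xF8; 0x93 ⊕ 0xF8 = 0x6B.
Blocks that differ from the original plaintext: P1, P2.

P1 = 0x69, P2 = 0xCE, P3 = 0xEF, P4 = 0x00, P5 = 0x6B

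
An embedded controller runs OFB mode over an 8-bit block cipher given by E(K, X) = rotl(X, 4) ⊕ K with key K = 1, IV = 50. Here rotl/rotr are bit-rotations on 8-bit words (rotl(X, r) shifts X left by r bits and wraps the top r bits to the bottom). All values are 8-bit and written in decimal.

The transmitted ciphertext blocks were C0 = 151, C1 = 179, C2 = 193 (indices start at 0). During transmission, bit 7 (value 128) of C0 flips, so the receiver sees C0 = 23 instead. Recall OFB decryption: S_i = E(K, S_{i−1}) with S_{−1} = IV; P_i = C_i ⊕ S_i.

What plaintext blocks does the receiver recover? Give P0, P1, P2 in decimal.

P0 = 53, P1 = 144, P2 = 242

Only C0 changed, to 23. In OFB, a change in C_i flips the same bit in P_i only; the keystream is unaffected. Decrypting the received ciphertext:
P0: S = E(K, 50) = 34; 23 ⊕ 34 = 53.
P1: S = E(K, 34) = 35; 179 ⊕ 35 = 144.
P2: S = E(K, 35) = 51; 193 ⊕ 51 = 242.
Blocks that differ from the original plaintext: P0.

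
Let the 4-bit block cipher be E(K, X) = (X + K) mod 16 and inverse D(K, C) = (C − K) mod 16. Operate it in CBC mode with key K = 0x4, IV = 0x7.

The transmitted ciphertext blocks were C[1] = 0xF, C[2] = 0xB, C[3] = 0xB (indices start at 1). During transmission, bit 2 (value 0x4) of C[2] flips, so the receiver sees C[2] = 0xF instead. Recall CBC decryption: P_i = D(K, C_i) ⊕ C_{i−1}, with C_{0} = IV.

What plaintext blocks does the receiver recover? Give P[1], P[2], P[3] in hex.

Only C[2] changed, to 0xF. In CBC, a change in C_i garbles P_i and flips the same bit in P_{i+1}. Decrypting the received ciphertext:
P[1]: D(K, 0xF) = 0xB; 0xB ⊕ 0x7 = 0xC.
P[2]: D(K, 0xF) = 0xB; 0xB ⊕ 0xF = 0x4.
P[3]: D(K, 0xB) = 0x7; 0x7 ⊕ 0xF = 0x8.
Blocks that differ from the original plaintext: P[2], P[3].

P[1] = 0xC, P[2] = 0x4, P[3] = 0x8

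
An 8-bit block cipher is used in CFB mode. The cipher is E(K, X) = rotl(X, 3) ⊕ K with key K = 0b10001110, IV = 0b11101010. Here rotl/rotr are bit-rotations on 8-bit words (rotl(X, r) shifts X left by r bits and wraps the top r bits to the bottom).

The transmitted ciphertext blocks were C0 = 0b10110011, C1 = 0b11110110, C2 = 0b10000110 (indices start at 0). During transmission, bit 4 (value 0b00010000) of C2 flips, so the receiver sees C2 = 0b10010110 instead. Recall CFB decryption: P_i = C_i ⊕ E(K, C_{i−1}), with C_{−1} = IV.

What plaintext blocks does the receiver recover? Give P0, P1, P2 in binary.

P0 = 0b01101010, P1 = 0b11100101, P2 = 0b10101111

Only C2 changed, to 0b10010110. In CFB, a change in C_i flips the same bit in P_i and garbles P_{i+1}. Decrypting the received ciphertext:
P0: E(K, 0b11101010) = 0b11011001; 0b10110011 ⊕ 0b11011001 = 0b01101010.
P1: E(K, 0b10110011) = 0b00010011; 0b11110110 ⊕ 0b00010011 = 0b11100101.
P2: E(K, 0b11110110) = 0b00111001; 0b10010110 ⊕ 0b00111001 = 0b10101111.
Blocks that differ from the original plaintext: P2.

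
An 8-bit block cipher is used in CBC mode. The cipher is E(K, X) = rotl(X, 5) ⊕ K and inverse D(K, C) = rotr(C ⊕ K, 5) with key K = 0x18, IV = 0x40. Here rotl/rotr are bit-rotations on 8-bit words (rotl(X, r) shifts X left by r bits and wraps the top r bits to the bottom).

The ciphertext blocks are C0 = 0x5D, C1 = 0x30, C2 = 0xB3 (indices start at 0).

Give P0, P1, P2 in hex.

CBC decryption: P_i = D(K, C_i) ⊕ C_{i−1}, with C_{−1} = IV.
P0: D(K, 0x5D) = 0x2A; 0x2A ⊕ 0x40 = 0x6A.
P1: D(K, 0x30) = 0x41; 0x41 ⊕ 0x5D = 0x1C.
P2: D(K, 0xB3) = 0x5D; 0x5D ⊕ 0x30 = 0x6D.

P0 = 0x6A, P1 = 0x1C, P2 = 0x6D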